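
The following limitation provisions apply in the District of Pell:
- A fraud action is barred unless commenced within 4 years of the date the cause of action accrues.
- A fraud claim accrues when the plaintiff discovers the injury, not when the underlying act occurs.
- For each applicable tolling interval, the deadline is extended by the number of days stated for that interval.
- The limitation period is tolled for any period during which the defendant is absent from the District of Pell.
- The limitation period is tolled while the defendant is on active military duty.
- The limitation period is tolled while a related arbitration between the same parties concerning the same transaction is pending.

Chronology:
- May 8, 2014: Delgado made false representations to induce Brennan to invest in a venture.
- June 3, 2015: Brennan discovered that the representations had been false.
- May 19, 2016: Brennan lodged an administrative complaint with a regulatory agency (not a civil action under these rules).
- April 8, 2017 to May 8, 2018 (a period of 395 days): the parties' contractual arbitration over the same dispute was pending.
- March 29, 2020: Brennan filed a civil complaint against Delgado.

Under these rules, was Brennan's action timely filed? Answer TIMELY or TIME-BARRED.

TIMELY

Under the discovery rule, the claim accrued on June 3, 2015, when Brennan discovered the injury — not on the May 8, 2014 date of the underlying act.
The untolled deadline — 4 years after June 3, 2015 — is June 3, 2019.
The pending related arbitration from April 8, 2017 to May 8, 2018 tolled the period for 395 days, extending the deadline to July 2, 2020.
The other events in the timeline have no effect on the limitation period under the stated rules.
Brennan filed on March 29, 2020, before the July 2, 2020 deadline, so the action is timely.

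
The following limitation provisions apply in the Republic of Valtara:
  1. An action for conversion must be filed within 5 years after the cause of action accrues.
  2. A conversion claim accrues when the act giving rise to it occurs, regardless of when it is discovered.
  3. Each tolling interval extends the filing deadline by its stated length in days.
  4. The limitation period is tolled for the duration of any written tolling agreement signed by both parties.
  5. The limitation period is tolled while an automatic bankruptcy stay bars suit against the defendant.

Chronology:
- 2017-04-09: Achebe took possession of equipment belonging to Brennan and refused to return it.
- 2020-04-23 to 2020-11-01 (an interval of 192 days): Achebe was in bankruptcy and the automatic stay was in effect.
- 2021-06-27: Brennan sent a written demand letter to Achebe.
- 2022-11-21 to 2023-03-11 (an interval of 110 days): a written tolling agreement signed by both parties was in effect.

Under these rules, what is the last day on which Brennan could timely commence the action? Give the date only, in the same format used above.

2022-10-18

The claim accrued on 2017-04-09, when the wrongful act occurred.
5 years from 2017-04-09 is 2022-04-09.
The automatic bankruptcy stay from 2020-04-23 to 2020-11-01 tolled the period for 192 days, extending the deadline to 2022-10-18.
The written tolling agreement from 2022-11-21 to 2023-03-11 began after the period had already run on 2022-10-18, so it has no tolling effect.
Nothing else in the chronology tolls or restarts the period.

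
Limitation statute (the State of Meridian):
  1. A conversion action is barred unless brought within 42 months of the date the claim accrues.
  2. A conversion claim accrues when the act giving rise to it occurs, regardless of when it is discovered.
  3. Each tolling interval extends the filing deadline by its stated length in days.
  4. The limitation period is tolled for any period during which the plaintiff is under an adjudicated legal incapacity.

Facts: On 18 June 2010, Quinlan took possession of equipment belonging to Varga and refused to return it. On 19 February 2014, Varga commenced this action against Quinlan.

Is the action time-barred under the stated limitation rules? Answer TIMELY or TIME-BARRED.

The claim accrued on 18 June 2010, the date of the act.
42 months from 18 June 2010 is 18 December 2013.
The 19 February 2014 filing falls after the 18 December 2013 deadline; the claim is time-barred.

TIME-BARRED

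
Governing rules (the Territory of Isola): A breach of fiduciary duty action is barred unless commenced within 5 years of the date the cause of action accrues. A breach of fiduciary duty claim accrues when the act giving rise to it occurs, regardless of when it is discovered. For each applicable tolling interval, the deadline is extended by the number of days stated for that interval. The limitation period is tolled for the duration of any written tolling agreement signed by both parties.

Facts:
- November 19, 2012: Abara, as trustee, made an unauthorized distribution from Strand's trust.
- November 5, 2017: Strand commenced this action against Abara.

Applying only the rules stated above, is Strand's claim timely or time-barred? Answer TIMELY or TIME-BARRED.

The limitation period began to run on November 19, 2012.
5 years from November 19, 2012 is November 19, 2017.
The November 5, 2017 filing precedes the November 19, 2017 deadline; the claim is timely.

TIMELY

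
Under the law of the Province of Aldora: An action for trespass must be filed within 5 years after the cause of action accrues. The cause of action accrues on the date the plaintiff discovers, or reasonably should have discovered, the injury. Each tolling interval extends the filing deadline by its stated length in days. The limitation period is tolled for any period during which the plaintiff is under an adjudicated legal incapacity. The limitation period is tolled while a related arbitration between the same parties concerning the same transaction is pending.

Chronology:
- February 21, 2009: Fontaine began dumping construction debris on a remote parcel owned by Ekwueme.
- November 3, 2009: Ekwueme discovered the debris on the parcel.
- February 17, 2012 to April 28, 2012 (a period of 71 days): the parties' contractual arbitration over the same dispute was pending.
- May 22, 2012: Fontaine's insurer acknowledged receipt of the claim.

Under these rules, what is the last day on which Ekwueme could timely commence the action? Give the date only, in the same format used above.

January 13, 2015

The claim did not accrue until Ekwueme discovered the injury on November 3, 2009; the February 21, 2009 act date does not start the clock under the stated rule.
Adding the 5 years base period to November 3, 2009 gives a deadline of November 3, 2014, before any tolling.
The period was tolled for 71 days by the pending related arbitration (February 17, 2012 to April 28, 2012), pushing the deadline to January 13, 2015.
Nothing else in the chronology tolls or restarts the period.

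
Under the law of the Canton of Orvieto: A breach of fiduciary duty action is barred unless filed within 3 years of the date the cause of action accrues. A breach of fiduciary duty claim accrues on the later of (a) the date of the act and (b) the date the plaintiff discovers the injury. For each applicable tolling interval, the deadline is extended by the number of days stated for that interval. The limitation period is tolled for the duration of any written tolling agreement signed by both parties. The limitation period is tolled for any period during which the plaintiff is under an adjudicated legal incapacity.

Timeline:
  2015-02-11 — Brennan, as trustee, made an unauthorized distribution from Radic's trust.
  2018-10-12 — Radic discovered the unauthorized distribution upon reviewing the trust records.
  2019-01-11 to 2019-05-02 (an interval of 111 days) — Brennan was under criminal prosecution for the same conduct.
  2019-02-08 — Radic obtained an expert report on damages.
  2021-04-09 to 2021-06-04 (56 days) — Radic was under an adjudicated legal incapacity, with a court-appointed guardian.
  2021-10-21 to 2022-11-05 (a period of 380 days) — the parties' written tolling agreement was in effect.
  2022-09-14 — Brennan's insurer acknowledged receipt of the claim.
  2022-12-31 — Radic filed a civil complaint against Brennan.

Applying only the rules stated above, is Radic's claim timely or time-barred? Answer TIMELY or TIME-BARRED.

Taking the later of the act (2015-02-11) and discovery (2018-10-12), the claim accrued on 2018-10-12.
3 years from 2018-10-12 is 2021-10-12.
The plaintiff's legal incapacity from 2021-04-09 to 2021-06-04 tolled the period for 56 days, extending the deadline to 2021-12-07.
Because the written tolling agreement ran from 2021-10-21 to 2022-11-05, the deadline is extended by 380 days to 2022-12-22.
No stated provision tolls the period for a criminal prosecution, so the interval from 2019-01-11 to 2019-05-02 has no effect on the deadline.
Nothing else in the chronology tolls or restarts the period.
Radic filed on 2022-12-31, after the 2022-12-22 deadline, so the action is time-barred.

TIME-BARRED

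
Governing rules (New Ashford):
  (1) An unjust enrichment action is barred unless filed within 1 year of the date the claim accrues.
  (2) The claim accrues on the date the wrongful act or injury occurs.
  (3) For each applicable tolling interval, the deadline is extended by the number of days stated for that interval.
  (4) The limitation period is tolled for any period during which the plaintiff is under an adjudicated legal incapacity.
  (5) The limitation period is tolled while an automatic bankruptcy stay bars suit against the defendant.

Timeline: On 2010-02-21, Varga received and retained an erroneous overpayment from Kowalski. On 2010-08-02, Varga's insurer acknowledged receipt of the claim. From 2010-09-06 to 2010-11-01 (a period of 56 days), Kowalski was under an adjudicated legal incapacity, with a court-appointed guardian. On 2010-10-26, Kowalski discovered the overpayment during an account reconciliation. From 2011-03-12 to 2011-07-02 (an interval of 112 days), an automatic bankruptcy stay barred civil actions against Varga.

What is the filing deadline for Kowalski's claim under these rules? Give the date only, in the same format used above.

The claim accrued on 2010-02-21, when the wrongful act occurred; under the stated occurrence rule the 2010-10-26 discovery does not delay accrual.
1 year from 2010-02-21 is 2011-02-21.
The plaintiff's legal incapacity from 2010-09-06 to 2010-11-01 tolled the period for 56 days, extending the deadline to 2011-04-18.
The period was tolled for 112 days by the automatic bankruptcy stay (2011-03-12 to 2011-07-02), pushing the deadline to 2011-08-08.
None of the other events listed affects the running of the period under the stated rules.

2011-08-08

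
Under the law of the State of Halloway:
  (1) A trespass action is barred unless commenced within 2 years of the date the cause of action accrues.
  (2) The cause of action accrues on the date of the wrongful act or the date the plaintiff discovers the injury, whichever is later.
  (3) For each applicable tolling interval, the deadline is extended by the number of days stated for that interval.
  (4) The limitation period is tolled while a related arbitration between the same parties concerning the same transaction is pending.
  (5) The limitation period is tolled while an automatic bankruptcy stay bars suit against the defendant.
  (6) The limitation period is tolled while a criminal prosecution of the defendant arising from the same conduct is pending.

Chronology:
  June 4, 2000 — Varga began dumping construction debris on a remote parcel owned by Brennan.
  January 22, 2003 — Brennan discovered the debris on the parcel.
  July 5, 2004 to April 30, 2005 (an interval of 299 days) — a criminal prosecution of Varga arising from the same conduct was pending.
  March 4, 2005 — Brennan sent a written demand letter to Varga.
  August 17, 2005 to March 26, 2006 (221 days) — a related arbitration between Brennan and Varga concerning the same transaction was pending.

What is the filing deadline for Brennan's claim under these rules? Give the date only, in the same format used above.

June 26, 2006

The claim accrued on January 22, 2003 — the later of the June 4, 2000 act and the January 22, 2003 discovery.
Adding the 2 years base period to January 22, 2003 gives a deadline of January 22, 2005, before any tolling.
Because the pending criminal prosecution ran from July 5, 2004 to April 30, 2005, the deadline is extended by 299 days to November 17, 2005.
The period was tolled for 221 days by the pending related arbitration (August 17, 2005 to March 26, 2006), pushing the deadline to June 26, 2006.
Nothing else in the chronology tolls or restarts the period.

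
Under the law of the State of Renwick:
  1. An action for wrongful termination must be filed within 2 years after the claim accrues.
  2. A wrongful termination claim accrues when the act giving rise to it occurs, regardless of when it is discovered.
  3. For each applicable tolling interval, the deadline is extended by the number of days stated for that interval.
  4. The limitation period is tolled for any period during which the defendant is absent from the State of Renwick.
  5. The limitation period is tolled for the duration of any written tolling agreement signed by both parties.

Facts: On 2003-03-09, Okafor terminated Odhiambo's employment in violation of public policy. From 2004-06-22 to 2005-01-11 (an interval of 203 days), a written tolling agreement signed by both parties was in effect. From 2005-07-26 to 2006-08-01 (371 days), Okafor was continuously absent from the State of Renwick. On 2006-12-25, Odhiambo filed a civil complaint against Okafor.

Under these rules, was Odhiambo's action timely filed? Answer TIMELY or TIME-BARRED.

TIME-BARRED

The claim accrued on 2003-03-09, when the wrongful act occurred.
The untolled deadline — 2 years after 2003-03-09 — is 2005-03-09.
The period was tolled for 203 days by the written tolling agreement (2004-06-22 to 2005-01-11), pushing the deadline to 2005-09-28.
Because the defendant's absence from the jurisdiction ran from 2005-07-26 to 2006-08-01, the deadline is extended by 371 days to 2006-10-04.
Odhiambo filed on 2006-12-25, after the 2006-10-04 deadline, so the action is time-barred.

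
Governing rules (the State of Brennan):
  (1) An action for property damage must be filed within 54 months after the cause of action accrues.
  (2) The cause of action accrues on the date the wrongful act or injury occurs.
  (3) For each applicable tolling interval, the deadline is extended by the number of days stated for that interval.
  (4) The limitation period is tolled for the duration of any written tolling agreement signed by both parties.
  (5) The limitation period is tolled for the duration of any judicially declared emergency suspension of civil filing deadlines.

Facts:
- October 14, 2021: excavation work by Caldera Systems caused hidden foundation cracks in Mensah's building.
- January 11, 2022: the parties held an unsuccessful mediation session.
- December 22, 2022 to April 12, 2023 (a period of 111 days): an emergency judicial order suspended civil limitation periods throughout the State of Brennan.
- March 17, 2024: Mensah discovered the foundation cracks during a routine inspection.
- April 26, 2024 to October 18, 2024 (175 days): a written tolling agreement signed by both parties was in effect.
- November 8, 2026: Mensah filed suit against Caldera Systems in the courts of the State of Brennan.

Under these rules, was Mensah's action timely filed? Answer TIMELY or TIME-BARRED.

TIMELY

Because the rule ties accrual to occurrence, the claim accrued on October 14, 2021, not on the March 17, 2024 discovery date.
Adding the 54 months base period to October 14, 2021 gives a deadline of April 14, 2026, before any tolling.
Because the emergency suspension of filing deadlines ran from December 22, 2022 to April 12, 2023, the deadline is extended by 111 days to August 3, 2026.
Because the written tolling agreement ran from April 26, 2024 to October 18, 2024, the deadline is extended by 175 days to January 25, 2027.
The other events in the timeline have no effect on the limitation period under the stated rules.
Mensah filed on November 8, 2026, before the January 25, 2027 deadline, so the action is timely.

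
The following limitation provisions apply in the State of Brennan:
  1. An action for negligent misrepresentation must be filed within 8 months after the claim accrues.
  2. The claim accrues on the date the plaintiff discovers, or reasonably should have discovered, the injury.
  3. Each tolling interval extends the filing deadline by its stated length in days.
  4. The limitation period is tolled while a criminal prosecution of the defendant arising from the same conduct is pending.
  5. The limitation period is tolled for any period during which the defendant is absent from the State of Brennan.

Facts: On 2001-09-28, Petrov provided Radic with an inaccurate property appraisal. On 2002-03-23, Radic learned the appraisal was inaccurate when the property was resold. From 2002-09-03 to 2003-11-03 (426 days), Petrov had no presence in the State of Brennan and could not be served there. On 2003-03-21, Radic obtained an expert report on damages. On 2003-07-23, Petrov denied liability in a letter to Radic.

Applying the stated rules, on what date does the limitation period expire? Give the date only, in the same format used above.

2004-01-23

Under the discovery rule, the claim accrued on 2002-03-23, when Radic discovered the injury — not on the 2001-09-28 date of the underlying act.
Adding the 8 months base period to 2002-03-23 gives a deadline of 2002-11-23, before any tolling.
The defendant's absence from the jurisdiction from 2002-09-03 to 2003-11-03 tolled the period for 426 days, extending the deadline to 2004-01-23.
The other events in the timeline have no effect on the limitation period under the stated rules.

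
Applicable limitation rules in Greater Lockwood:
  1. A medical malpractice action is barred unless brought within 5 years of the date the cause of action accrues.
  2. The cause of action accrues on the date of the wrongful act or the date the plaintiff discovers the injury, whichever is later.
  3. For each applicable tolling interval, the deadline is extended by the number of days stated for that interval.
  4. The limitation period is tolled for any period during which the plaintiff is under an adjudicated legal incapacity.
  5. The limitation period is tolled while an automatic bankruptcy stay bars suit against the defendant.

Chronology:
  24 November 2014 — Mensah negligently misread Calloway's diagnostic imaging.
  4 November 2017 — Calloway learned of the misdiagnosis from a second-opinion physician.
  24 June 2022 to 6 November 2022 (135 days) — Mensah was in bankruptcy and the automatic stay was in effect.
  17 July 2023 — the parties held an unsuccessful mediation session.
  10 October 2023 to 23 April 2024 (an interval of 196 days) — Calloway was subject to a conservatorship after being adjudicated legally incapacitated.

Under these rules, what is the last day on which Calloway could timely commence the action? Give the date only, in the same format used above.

Taking the later of the act (24 November 2014) and discovery (4 November 2017), the claim accrued on 4 November 2017.
The untolled deadline — 5 years after 4 November 2017 — is 4 November 2022.
The period was tolled for 135 days by the automatic bankruptcy stay (24 June 2022 to 6 November 2022), pushing the deadline to 19 March 2023.
The plaintiff's legal incapacity starting 10 October 2023 came too late — the period had run on 19 March 2023 — and so does not extend the deadline.
None of the other events listed affects the running of the period under the stated rules.

19 March 2023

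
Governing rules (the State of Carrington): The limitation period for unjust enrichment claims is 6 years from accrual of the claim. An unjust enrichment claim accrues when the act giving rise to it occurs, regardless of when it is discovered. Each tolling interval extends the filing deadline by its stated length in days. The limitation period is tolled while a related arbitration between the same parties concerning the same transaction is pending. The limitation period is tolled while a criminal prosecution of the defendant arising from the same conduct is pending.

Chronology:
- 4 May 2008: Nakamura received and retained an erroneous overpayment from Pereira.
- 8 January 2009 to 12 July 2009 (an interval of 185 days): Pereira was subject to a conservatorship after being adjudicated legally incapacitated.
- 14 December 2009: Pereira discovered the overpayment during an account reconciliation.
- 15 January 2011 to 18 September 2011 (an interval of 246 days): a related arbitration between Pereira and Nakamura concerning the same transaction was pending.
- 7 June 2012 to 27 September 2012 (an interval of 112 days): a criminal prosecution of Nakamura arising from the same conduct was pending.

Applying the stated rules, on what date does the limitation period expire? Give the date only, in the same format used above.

27 April 2015

Because the rule ties accrual to occurrence, the claim accrued on 4 May 2008, not on the 14 December 2009 discovery date.
Adding the 6 years base period to 4 May 2008 gives a deadline of 4 May 2014, before any tolling.
Because the pending related arbitration ran from 15 January 2011 to 18 September 2011, the deadline is extended by 246 days to 5 January 2015.
The pending criminal prosecution from 7 June 2012 to 27 September 2012 tolled the period for 112 days, extending the deadline to 27 April 2015.
Although the plaintiff's incapacity ran from 8 January 2009 to 12 July 2009, the stated rules do not make that a tolling event, so it is disregarded.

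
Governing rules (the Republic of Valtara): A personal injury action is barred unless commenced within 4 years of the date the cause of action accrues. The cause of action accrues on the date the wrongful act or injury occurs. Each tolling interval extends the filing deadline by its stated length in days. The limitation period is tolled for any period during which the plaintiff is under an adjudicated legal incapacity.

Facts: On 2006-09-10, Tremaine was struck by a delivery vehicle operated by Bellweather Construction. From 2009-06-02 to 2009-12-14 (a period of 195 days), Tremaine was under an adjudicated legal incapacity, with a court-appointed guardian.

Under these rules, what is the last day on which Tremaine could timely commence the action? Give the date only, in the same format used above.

2011-03-24

The cause of action accrued on 2006-09-10, the date of the act.
Adding the 4 years base period to 2006-09-10 gives a deadline of 2010-09-10, before any tolling.
The period was tolled for 195 days by the plaintiff's legal incapacity (2009-06-02 to 2009-12-14), pushing the deadline to 2011-03-24.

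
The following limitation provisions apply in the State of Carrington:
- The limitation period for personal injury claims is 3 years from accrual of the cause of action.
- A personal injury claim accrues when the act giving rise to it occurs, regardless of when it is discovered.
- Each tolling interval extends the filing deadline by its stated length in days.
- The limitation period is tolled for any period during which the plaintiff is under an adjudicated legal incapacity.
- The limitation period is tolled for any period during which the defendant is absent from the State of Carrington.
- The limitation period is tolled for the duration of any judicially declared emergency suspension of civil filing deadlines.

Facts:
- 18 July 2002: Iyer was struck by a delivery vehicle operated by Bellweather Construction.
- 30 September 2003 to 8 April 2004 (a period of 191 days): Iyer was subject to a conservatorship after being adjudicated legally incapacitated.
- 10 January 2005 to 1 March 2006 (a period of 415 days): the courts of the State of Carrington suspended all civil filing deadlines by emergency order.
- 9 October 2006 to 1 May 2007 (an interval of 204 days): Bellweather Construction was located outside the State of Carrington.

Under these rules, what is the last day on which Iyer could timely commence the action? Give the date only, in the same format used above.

The limitation period began to run on 18 July 2002.
Adding the 3 years base period to 18 July 2002 gives a deadline of 18 July 2005, before any tolling.
The period was tolled for 191 days by the plaintiff's legal incapacity (30 September 2003 to 8 April 2004), pushing the deadline to 25 January 2006.
The period was tolled for 415 days by the emergency suspension of filing deadlines (10 January 2005 to 1 March 2006), pushing the deadline to 16 March 2007.
The defendant's absence from the jurisdiction from 9 October 2006 to 1 May 2007 tolled the period for 204 days, extending the deadline to 6 October 2007.

6 October 2007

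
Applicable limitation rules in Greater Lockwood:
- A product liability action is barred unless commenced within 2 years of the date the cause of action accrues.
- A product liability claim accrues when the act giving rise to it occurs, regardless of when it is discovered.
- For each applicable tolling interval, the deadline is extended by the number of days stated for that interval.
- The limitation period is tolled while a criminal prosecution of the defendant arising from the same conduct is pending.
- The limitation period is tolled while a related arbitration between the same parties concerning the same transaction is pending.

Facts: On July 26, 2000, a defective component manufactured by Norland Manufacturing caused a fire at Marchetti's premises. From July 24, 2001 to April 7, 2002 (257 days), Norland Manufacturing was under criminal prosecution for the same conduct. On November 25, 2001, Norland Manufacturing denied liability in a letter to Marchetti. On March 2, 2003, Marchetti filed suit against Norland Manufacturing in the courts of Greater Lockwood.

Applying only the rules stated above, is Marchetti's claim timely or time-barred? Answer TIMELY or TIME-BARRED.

TIMELY

The limitation period began to run on July 26, 2000.
The untolled deadline — 2 years after July 26, 2000 — is July 26, 2002.
The pending criminal prosecution from July 24, 2001 to April 7, 2002 tolled the period for 257 days, extending the deadline to April 9, 2003.
None of the other events listed affects the running of the period under the stated rules.
Filing on March 2, 2003 beat the April 9, 2003 deadline — the action is timely.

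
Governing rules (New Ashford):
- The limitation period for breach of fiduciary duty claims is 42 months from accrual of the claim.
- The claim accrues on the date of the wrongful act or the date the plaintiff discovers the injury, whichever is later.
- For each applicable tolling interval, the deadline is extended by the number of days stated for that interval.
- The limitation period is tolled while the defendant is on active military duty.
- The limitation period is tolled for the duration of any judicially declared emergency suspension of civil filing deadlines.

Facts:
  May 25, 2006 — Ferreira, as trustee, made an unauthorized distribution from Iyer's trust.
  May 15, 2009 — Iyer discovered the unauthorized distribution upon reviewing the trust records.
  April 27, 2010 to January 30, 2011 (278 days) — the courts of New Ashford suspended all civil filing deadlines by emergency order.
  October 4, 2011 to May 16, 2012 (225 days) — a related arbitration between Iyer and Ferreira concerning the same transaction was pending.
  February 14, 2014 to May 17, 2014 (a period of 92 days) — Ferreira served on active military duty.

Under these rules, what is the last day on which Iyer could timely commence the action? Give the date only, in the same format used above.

August 20, 2013

Taking the later of the act (May 25, 2006) and discovery (May 15, 2009), the claim accrued on May 15, 2009.
Adding the 42 months base period to May 15, 2009 gives a deadline of November 15, 2012, before any tolling.
Because the emergency suspension of filing deadlines ran from April 27, 2010 to January 30, 2011, the deadline is extended by 278 days to August 20, 2013.
The defendant's active military service from February 14, 2014 to May 17, 2014 began after the period had already run on August 20, 2013, so it has no tolling effect.
Although a pending arbitration ran from October 4, 2011 to May 16, 2012, the stated rules do not make that a tolling event, so it is disregarded.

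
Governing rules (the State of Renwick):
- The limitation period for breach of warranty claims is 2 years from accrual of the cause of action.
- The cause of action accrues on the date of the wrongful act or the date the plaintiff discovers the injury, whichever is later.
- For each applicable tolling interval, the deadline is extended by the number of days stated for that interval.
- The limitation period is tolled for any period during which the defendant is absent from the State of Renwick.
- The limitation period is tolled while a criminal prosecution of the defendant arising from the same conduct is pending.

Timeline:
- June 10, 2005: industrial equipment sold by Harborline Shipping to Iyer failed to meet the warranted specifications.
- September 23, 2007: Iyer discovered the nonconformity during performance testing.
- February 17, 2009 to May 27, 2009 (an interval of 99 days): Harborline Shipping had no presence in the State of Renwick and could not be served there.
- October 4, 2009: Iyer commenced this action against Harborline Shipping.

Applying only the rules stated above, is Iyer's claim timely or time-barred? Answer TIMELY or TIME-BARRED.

TIMELY

Taking the later of the act (June 10, 2005) and discovery (September 23, 2007), the claim accrued on September 23, 2007.
Adding the 2 years base period to September 23, 2007 gives a deadline of September 23, 2009, before any tolling.
Because the defendant's absence from the jurisdiction ran from February 17, 2009 to May 27, 2009, the deadline is extended by 99 days to December 31, 2009.
Filing on October 4, 2009 beat the December 31, 2009 deadline — the action is timely.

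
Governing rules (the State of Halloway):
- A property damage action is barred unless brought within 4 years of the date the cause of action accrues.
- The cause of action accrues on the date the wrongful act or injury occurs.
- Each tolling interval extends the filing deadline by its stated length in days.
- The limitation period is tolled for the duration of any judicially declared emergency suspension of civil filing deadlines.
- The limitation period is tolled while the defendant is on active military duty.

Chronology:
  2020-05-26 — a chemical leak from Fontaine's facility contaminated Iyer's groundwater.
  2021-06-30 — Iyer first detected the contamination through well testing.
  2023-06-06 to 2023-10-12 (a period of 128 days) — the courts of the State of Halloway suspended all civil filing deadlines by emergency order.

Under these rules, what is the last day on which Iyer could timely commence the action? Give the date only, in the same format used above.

Accrual is governed by the date of the act, so the period began to run on 2020-05-26; the later discovery on 2021-06-30 is irrelevant under the stated rule.
The untolled deadline — 4 years after 2020-05-26 — is 2024-05-26.
The period was tolled for 128 days by the emergency suspension of filing deadlines (2023-06-06 to 2023-10-12), pushing the deadline to 2024-10-01.

2024-10-01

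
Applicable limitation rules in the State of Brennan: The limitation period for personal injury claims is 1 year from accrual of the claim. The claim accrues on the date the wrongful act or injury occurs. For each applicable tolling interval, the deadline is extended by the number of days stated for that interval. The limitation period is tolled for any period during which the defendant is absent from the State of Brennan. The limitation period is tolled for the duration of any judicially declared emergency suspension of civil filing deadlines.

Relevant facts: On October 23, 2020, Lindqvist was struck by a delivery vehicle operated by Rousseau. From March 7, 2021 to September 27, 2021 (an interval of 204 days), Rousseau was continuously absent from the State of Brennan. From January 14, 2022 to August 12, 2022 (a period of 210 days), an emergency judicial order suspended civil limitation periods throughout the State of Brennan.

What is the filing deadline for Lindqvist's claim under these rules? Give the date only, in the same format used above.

December 11, 2022

The limitation period began to run on October 23, 2020.
1 year from October 23, 2020 is October 23, 2021.
The defendant's absence from the jurisdiction from March 7, 2021 to September 27, 2021 tolled the period for 204 days, extending the deadline to May 15, 2022.
The emergency suspension of filing deadlines from January 14, 2022 to August 12, 2022 tolled the period for 210 days, extending the deadline to December 11, 2022.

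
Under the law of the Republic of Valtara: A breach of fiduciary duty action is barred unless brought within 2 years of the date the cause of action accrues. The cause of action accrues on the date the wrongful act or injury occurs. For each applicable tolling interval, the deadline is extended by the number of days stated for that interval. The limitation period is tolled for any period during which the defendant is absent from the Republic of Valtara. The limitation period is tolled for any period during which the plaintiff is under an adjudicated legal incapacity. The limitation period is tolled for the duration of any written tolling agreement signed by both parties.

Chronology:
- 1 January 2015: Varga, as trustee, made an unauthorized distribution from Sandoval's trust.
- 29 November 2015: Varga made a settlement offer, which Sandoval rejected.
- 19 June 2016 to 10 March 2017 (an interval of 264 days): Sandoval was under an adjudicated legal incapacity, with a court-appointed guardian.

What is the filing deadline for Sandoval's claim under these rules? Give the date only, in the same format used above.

The limitation period began to run on 1 January 2015.
Adding the 2 years base period to 1 January 2015 gives a deadline of 1 January 2017, before any tolling.
Because the plaintiff's legal incapacity ran from 19 June 2016 to 10 March 2017, the deadline is extended by 264 days to 22 September 2017.
The other events in the timeline have no effect on the limitation period under the stated rules.

22 September 2017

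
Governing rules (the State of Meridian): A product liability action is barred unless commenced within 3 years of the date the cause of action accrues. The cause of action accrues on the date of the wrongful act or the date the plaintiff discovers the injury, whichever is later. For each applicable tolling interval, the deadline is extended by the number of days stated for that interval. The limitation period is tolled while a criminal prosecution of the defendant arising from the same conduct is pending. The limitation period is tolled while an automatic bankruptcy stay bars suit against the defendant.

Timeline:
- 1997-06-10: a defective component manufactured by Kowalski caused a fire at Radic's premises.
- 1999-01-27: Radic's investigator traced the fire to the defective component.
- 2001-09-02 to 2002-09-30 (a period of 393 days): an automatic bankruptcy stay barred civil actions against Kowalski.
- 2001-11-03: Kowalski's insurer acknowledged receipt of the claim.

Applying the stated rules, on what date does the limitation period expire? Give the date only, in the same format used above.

2003-02-24

Because discovery on 1999-01-27 post-dates the 1997-06-10 act, accrual under the later-of rule falls on 1999-01-27.
The untolled deadline — 3 years after 1999-01-27 — is 2002-01-27.
The period was tolled for 393 days by the automatic bankruptcy stay (2001-09-02 to 2002-09-30), pushing the deadline to 2003-02-24.
Nothing else in the chronology tolls or restarts the period.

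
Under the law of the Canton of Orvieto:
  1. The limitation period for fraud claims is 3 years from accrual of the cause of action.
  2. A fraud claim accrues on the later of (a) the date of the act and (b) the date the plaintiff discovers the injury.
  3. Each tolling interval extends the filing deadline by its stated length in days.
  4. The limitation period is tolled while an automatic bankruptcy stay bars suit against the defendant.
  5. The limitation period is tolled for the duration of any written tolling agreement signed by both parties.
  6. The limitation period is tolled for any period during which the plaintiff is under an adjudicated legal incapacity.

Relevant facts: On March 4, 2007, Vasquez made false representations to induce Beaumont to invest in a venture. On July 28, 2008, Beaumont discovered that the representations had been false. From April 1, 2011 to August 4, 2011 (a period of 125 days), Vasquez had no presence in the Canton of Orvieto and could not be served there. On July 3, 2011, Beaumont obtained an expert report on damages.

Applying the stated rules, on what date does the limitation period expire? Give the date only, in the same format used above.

Because discovery on July 28, 2008 post-dates the March 4, 2007 act, accrual under the later-of rule falls on July 28, 2008.
The untolled deadline — 3 years after July 28, 2008 — is July 28, 2011.
No stated provision tolls the period for the defendant's absence, so the interval from April 1, 2011 to August 4, 2011 has no effect on the deadline.
The other events in the timeline have no effect on the limitation period under the stated rules.

July 28, 2011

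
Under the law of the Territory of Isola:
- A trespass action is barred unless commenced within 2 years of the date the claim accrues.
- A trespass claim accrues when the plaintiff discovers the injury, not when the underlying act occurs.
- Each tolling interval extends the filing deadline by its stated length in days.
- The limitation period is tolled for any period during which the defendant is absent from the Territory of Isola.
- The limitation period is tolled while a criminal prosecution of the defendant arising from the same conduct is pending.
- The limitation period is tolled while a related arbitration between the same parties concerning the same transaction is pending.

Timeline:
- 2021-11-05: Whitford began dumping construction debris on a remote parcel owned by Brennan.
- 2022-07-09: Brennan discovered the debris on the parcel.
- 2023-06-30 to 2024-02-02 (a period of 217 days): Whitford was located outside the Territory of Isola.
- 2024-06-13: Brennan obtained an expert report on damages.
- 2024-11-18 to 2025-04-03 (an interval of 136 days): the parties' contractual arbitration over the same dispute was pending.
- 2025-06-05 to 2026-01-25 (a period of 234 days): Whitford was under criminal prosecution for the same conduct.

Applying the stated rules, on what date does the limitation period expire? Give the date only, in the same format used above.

Under the discovery rule, the claim accrued on 2022-07-09, when Brennan discovered the injury — not on the 2021-11-05 date of the underlying act.
The untolled deadline — 2 years after 2022-07-09 — is 2024-07-09.
The defendant's absence from the jurisdiction from 2023-06-30 to 2024-02-02 tolled the period for 217 days, extending the deadline to 2025-02-11.
Because the pending related arbitration ran from 2024-11-18 to 2025-04-03, the deadline is extended by 136 days to 2025-06-27.
The period was tolled for 234 days by the pending criminal prosecution (2025-06-05 to 2026-01-25), pushing the deadline to 2026-02-16.
Nothing else in the chronology tolls or restarts the period.

2026-02-16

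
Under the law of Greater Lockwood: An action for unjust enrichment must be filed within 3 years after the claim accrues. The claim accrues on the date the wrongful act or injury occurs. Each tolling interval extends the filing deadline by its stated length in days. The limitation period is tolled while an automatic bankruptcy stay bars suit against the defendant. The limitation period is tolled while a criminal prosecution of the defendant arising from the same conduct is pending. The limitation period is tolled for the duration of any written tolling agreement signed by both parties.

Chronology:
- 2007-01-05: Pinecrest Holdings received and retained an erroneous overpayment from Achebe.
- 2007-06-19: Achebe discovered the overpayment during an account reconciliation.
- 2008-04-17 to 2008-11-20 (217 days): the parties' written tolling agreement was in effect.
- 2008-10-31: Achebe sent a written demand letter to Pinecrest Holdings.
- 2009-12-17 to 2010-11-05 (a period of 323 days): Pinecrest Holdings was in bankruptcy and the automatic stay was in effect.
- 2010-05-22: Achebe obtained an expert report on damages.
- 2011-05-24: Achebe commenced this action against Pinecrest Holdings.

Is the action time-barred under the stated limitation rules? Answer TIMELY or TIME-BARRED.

Accrual is governed by the date of the act, so the period began to run on 2007-01-05; the later discovery on 2007-06-19 is irrelevant under the stated rule.
The untolled deadline — 3 years after 2007-01-05 — is 2010-01-05.
The period was tolled for 217 days by the written tolling agreement (2008-04-17 to 2008-11-20), pushing the deadline to 2010-08-10.
Because the automatic bankruptcy stay ran from 2009-12-17 to 2010-11-05, the deadline is extended by 323 days to 2011-06-29.
Nothing else in the chronology tolls or restarts the period.
The 2011-05-24 filing precedes the 2011-06-29 deadline; the claim is timely.

TIMELY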